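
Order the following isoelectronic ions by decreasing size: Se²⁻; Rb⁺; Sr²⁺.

All of these have 36 electrons, so size is governed by nuclear charge alone: the more protons, the stronger the pull on the same electron cloud, and the smaller the ion.
Nuclear charges: Sr²⁺ (Z=38), Rb⁺ (Z=37), Se²⁻ (Z=34).
Largest to smallest: Se²⁻ > Rb⁺ > Sr²⁺.

Se²⁻ > Rb⁺ > Sr²⁺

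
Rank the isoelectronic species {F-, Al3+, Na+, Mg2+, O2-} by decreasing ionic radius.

All of these have 10 electrons, so size is governed by nuclear charge alone: the more protons, the stronger the pull on the same electron cloud, and the smaller the ion.
Nuclear charges: Al3+ (Z=13), Mg2+ (Z=12), Na+ (Z=11), F- (Z=9), O2- (Z=8).
Largest to smallest: O2- > F- > Na+ > Mg2+ > Al3+.

O2-, F-, Na+, Mg2+, Al3+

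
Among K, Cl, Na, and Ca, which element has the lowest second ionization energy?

Consider each +1 ion: K⁺ is the bare [Ar] core; Cl⁺ still has 6 valence electrons; Na⁺ is the bare [Ne] core; Ca⁺ still has 1 valence electron.
Pulling an electron out of a noble-gas core costs far more than removing a remaining valence electron, so K and Na sit at the high end of IE_2.
Valence configurations: Cl⁺ [Ne]3s²3p⁴, Ca⁺ [Ar]4s¹.
The numbers (kJ/mol): K 3052, Cl 2298, Na 4562, Ca 1145.
Overall IE_2 order: Ca < Cl < K < Na.

Ca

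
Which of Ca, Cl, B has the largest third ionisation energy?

Ca

After 2 electrons have been removed, what remains? Ca²⁺ is the bare [Ar] core; Cl²⁺ still has 5 valence electrons; B²⁺ still has 1 valence electron.
Breaking into a closed-shell core is much more expensive than removing a leftover valence electron — Ca has the largest IE_3 here.
Valence configurations: Cl²⁺ [Ne]3s²3p³, B²⁺ [He]2s¹.
Approximate IE_3 values (kJ/mol): Ca 4912, Cl 3822, B 3660.
So the third ionization energies run B < Cl < Ca.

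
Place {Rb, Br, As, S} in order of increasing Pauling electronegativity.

Rb < As < S < Br

S is in period 3, group 16; As is in period 4, group 15; Br is in period 4, group 17; Rb is in period 5, group 1.
EN rises left→right (higher Z_eff, smaller atoms) and falls top→bottom (larger, more shielded atoms).
These span different periods and groups, so the two trends combine.
As > Rb: both effects reinforce here, so As is clearly the higher of the two.
S > As: both effects reinforce here, so S is clearly the higher of the two.
Br > S: the two effects oppose for this pair; the across-period effect wins (2.96 vs 2.58).
For reference (Pauling): S 2.58, As 2.18, Br 2.96, Rb 0.82.
So from lowest to highest: Rb < As < S < Br.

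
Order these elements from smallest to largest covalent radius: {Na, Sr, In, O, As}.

O < As < In < Na < Sr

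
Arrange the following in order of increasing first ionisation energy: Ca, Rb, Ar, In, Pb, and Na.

Rb < Na < In < Ca < Pb < Ar

Removing the outermost electron gets harder across a period and easier down a group.
Here both period and group differ, so the two effects have to be weighed against each other.
Na > Rb: they share group 1; the group trend gives Na the larger value.
In > Na: period and group pull opposite ways; the across-period shift dominates (558 vs 496 kJ/mol).
Ca > In: period and group pull opposite ways; the down-group shift dominates (590 vs 558 kJ/mol).
Pb > Ca: period and group pull opposite ways; the across-period shift dominates (716 vs 590 kJ/mol).
Ar > Pb: relative to Pb, both the across-period and down-group shifts push Ar's first ionization energy up.
Approximate values (kJ/mol): Na 496, Ar 1521, Ca 590, Rb 403, In 558, Pb 716.
So from lowest to highest: Rb < Na < In < Ca < Pb < Ar.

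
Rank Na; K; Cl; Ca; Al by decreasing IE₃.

Na, Ca, K, Cl, Al

Consider each +2 ion: Na²⁺ is already 1 electron into the core; K²⁺ is already 1 electron into the core; Cl²⁺ still has 5 valence electrons; Ca²⁺ is the bare [Ar] core; Al²⁺ still has 1 valence electron.
Core electrons are held far more tightly than valence electrons, so K, Ca and Na top the IE_3 order.
Valence configurations: Cl²⁺ [Ne]3s²3p³, Al²⁺ [Ne]3s¹.
The numbers (kJ/mol): Na 6910, K 4420, Cl 3822, Ca 4912, Al 2745.
Overall IE_3 order: Al < Cl < K < Ca < Na.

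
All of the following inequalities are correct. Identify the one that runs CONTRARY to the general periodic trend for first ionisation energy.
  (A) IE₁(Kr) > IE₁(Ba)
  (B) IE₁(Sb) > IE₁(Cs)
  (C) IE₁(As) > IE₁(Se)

(C)

The general trend: first ionisation energy increases across a period and decreases down a group.
(A) Kr (period 4, group 18) vs Ba (period 6, group 2): the stated order agrees with the simple trend.
(B) Sb (period 5, group 15) vs Cs (period 6, group 1): the stated order agrees with the simple trend.
(C) As (period 4, group 15) vs Se (period 4, group 16): the stated order contradicts the simple trend.
The exception is (C): Se (4p⁴) ionizes more easily than half-filled As (4p³).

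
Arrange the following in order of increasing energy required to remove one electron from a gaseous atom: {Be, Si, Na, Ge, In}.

Be is in period 2, group 2; Na is in period 3, group 1; Si is in period 3, group 14; Ge is in period 4, group 14; In is in period 5, group 13.
Across a period the outer electron is held more tightly (higher IE₁); down a group it sits in a higher shell, more shielded, and comes off more easily.
These span different periods and groups, so the two trends combine.
In > Na: the two effects oppose for this pair; the across-period effect wins (558 vs 496 kJ/mol).
Ge > In: relative to In, both the across-period and down-group shifts push Ge's first ionization energy up.
Si > Ge: Si sits above Ge in group 14, so the down-group effect alone puts Si higher.
Be > Si: the two effects oppose for this pair; the down-group effect wins (900 vs 786 kJ/mol).
Tabulated first ionization energy (kJ/mol): Be 900, Na 496, Si 786, Ge 762, In 558.
So from lowest to highest: Na < In < Ge < Si < Be.

Na < In < Ge < Si < Be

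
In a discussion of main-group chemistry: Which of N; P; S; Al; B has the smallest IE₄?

The fourth ionization energy removes an electron from the +3 ion. For each element: N³⁺ still has 2 valence electrons; P³⁺ still has 2 valence electrons; S³⁺ still has 3 valence electrons; Al³⁺ is the bare [Ne] core; B³⁺ is the bare [He] core.
Breaking into a closed-shell core is much more expensive than removing a leftover valence electron — Al and B have the largest IE_4 here.
Valence configurations: N³⁺ [He]2s², P³⁺ [Ne]3s², S³⁺ [Ne]3s²3p¹.
S³⁺ loses a lone 3p electron whereas P³⁺ must break into a filled 3s² pair, so IE_4(P) > IE_4(S) even though S has the higher nuclear charge.
Tabulated IE_4 (kJ/mol): N 7475, P 4964, S 4556, Al 11577, B 25026.
So the fourth ionization energies run S < P < N < Al < B.

S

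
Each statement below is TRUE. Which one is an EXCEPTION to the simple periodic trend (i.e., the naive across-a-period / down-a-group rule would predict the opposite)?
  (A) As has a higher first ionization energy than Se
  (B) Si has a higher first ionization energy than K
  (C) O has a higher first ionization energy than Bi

(A)

The general trend: first ionization energy increases across a period and decreases down a group.
(A) As (period 4, group 15) vs Se (period 4, group 16): the stated order contradicts the simple trend.
(B) Si (period 3, group 14) vs K (period 4, group 1): the stated order agrees with the simple trend.
(C) O (period 2, group 16) vs Bi (period 6, group 15): the stated order agrees with the simple trend.
The exception is (A): Se (4p⁴) ionizes more easily than half-filled As (4p³).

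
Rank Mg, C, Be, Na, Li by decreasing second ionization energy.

Li > Na > C > Be > Mg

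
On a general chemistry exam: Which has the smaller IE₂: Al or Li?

Al

Consider each +1 ion: Al⁺ still has 2 valence electrons; Li⁺ is the bare [He] core.
Core electrons are held far more tightly than valence electrons, so Li tops the IE_2 order.
Tabulated IE_2 (kJ/mol): Al 1817, Li 7298.
Hence IE_2: Al < Li.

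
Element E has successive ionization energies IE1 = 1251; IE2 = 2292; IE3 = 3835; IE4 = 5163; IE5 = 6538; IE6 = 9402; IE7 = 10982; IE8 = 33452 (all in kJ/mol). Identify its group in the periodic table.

Group 17

Look for the largest jump between consecutive ionization energies: IE8/IE7 ≈ 3.0, far larger than any earlier ratio.
That jump marks the point where a core electron is being removed. So the atom has 7 valence electrons.
A main-group element with 7 valence electrons is in group 17.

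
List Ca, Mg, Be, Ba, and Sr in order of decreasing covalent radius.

Ba, Sr, Ca, Mg, Be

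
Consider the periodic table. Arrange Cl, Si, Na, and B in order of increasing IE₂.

Si < Cl < B < Na

Consider each +1 ion: Cl⁺ still has 6 valence electrons; Si⁺ still has 3 valence electrons; Na⁺ is the bare [Ne] core; B⁺ still has 2 valence electrons.
Breaking into a closed-shell core is much more expensive than removing a leftover valence electron — Na has the largest IE_2 here.
Valence configurations: Cl⁺ [Ne]3s²3p⁴, Si⁺ [Ne]3s²3p¹, B⁺ [He]2s².
Tabulated IE_2 (kJ/mol): Cl 2298, Si 1577, Na 4562, B 2427.
So the second ionization energies run Si < Cl < B < Na.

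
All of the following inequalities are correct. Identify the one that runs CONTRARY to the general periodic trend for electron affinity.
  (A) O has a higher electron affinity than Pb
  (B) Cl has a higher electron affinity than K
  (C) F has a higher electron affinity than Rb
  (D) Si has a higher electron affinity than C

The general trend: electron affinity increases across a period and decreases down a group.
(A) O (period 2, group 16) vs Pb (period 6, group 14): the stated order agrees with the simple trend.
(B) Cl (period 3, group 17) vs K (period 4, group 1): the stated order agrees with the simple trend.
(C) F (period 2, group 17) vs Rb (period 5, group 1): the stated order agrees with the simple trend.
(D) Si (period 3, group 14) vs C (period 2, group 14): the stated order contradicts the simple trend.
The exception is (D): Si's larger, more diffuse 3p orbitals accept an added electron slightly more readily than C's compact 2p.

(D)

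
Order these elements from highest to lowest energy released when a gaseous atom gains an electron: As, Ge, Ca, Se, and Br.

Ca is in period 4, group 2; Ge is in period 4, group 14; As is in period 4, group 15; Se is in period 4, group 16; Br is in period 4, group 17.
Atoms with high Z_eff and room in the valence shell (especially the halogens) have the most exothermic electron affinities.
All lie in period 4; the across-period trend (electron affinity increases left to right) applies, with the exception below.
Note the exception: Ge has a higher electron affinity than As, contrary to the simple trend — adding an electron to As's half-filled 4p³ is unfavourable, so Ge (4p²) has the more exothermic EA.
Approximate values (kJ/mol): Ca 2, Ge 119, As 78, Se 195, Br 325.
So from highest to lowest: Br > Se > Ge > As > Ca.

Br > Se > Ge > As > Ca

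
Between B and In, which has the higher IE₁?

B

Across a period the outer electron is held more tightly (higher IE₁); down a group it sits in a higher shell, more shielded, and comes off more easily.
All are in group 13, so first ionization energy increases up the group.
So B has the higher IE₁ (B > In).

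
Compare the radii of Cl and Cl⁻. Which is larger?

Forming Cl⁻ adds 1 electron to Cl. More electron–electron repulsion in the same shell, with unchanged nuclear charge, lets the cloud expand.
An anion is larger than its parent atom: Cl⁻ > Cl.

Cl⁻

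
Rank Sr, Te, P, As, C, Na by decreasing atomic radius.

C is in period 2, group 14; Na is in period 3, group 1; P is in period 3, group 15; As is in period 4, group 15; Sr is in period 5, group 2; Te is in period 5, group 16.
Moving right in a period, electrons are added to the same shell under a stronger nuclear pull, so atoms get smaller; moving down, a new shell is opened and atoms get larger.
Here both period and group differ, so the two effects have to be weighed against each other.
P > C: period and group pull opposite ways; the down-group shift dominates (111 vs 75 pm).
As > P: they share group 15; the group trend gives As the larger value.
Te > As: the two effects oppose for this pair; the down-group effect wins (136 vs 121 pm).
Na > Te: period and group pull opposite ways; the across-period shift dominates (155 vs 136 pm).
Sr > Na: the two effects oppose for this pair; the down-group effect wins (185 vs 155 pm).
For reference (pm): C 75, Na 155, P 111, As 121, Sr 185, Te 136.
So from largest to smallest: Sr > Na > Te > As > P > C.

Sr > Na > Te > As > P > C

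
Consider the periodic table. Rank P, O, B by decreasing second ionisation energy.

After 1 electron has been removed, what remains? P⁺ still has 4 valence electrons; O⁺ still has 5 valence electrons; B⁺ still has 2 valence electrons.
All are still removing valence electrons, so compare the +1 ions as you would atoms: IE_2 generally rises across a period (higher Z_eff) and falls down a group (larger shell), subject to the usual subshell exceptions.
Valence configurations: P⁺ [Ne]3s²3p², O⁺ [He]2s²2p³, B⁺ [He]2s².
The numbers (kJ/mol): P 1907, O 3388, B 2427.
Putting it together, IE_2: P < B < O.

O > B > P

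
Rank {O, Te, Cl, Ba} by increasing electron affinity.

O is in period 2, group 16; Cl is in period 3, group 17; Te is in period 5, group 16; Ba is in period 6, group 2.
Adding an electron releases more energy for atoms nearer the top right (short of the noble gases).
Here both period and group differ, so the two effects have to be weighed against each other.
O > Ba: relative to Ba, both the across-period and down-group shifts push O's electron affinity up.
Te > O: this pair runs against the simple trend — see the exception note.
Cl > Te: relative to Te, both the across-period and down-group shifts push Cl's electron affinity up.
Note the exception: Te has a higher electron affinity than O, contrary to the simple trend — O's compact 2p subshell gives strong electron–electron repulsion on the added electron.
For reference (kJ/mol): O 141, Cl 349, Te 190, Ba 14.
So from lowest to highest: Ba < O < Te < Cl.

Ba < O < Te < Cl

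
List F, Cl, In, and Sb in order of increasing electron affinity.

In < Sb < F < Cl

F is in period 2, group 17; Cl is in period 3, group 17; In is in period 5, group 13; Sb is in period 5, group 15.
Adding an electron releases more energy for atoms nearer the top right (short of the noble gases).
Here both period and group differ, so the two effects have to be weighed against each other.
Sb > In: Sb lies to the right of In in period 5, so the across-period effect alone puts Sb higher.
F > Sb: both effects reinforce here, so F is clearly the higher of the two.
Cl > F: this pair runs against the simple trend — see the exception note.
Note the exception: Cl has a higher electron affinity than F, contrary to the simple trend — F's small 2p subshell makes the incoming electron feel strong e⁻–e⁻ repulsion, so Cl actually releases more energy on gaining an electron.
Approximate values (kJ/mol): F 328, Cl 349, In 29, Sb 103.
So from lowest to highest: In < Sb < F < Cl.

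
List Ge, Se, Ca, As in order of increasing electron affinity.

Ca < As < Ge < Se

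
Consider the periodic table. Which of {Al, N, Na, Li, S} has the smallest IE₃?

Al

After 2 electrons have been removed, what remains? Al²⁺ still has 1 valence electron; N²⁺ still has 3 valence electrons; Na²⁺ is already 1 electron into the core; Li²⁺ is already 1 electron into the core; S²⁺ still has 4 valence electrons.
Pulling an electron out of a noble-gas core costs far more than removing a remaining valence electron, so Na and Li sit at the high end of IE_3.
Valence configurations: Al²⁺ [Ne]3s¹, N²⁺ [He]2s²2p¹, S²⁺ [Ne]3s²3p².
The numbers (kJ/mol): Al 2745, N 4578, Na 6910, Li 11815, S 3357.
Hence IE_3: Al < S < N < Na < Li.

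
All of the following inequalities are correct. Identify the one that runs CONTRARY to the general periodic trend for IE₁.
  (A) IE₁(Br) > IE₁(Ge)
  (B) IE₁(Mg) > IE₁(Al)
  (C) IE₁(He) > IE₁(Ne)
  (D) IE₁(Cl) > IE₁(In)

The general trend: IE₁ increases across a period and decreases down a group.
(A) Br (period 4, group 17) vs Ge (period 4, group 14): the stated order agrees with the simple trend.
(B) Mg (period 3, group 2) vs Al (period 3, group 13): the stated order contradicts the simple trend.
(C) He (period 1, group 18) vs Ne (period 2, group 18): the stated order agrees with the simple trend.
(D) Cl (period 3, group 17) vs In (period 5, group 13): the stated order agrees with the simple trend.
The exception is (B): Al's single 3p electron is easier to remove than one from Mg's filled 3s².

(B)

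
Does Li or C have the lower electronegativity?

Li is in period 2, group 1; C is in period 2, group 14.
Smaller atoms with higher effective nuclear charge are more electronegative.
All lie in period 2, so electronegativity increases left to right.
So Li has the lower electronegativity (Li < C).

Li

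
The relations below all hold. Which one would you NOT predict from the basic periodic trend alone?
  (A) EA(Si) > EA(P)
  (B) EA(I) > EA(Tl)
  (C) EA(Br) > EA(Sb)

The general trend: electron affinity increases across a period and decreases down a group.
(A) Si (period 3, group 14) vs P (period 3, group 15): the stated order contradicts the simple trend.
(B) I (period 5, group 17) vs Tl (period 6, group 13): the stated order agrees with the simple trend.
(C) Br (period 4, group 17) vs Sb (period 5, group 15): the stated order agrees with the simple trend.
The exception is (A): adding an electron to P's half-filled 3p³ is unfavourable, so Si (3p²) has the more exothermic EA.

(A)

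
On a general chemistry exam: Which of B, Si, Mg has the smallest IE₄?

The fourth ionization energy removes an electron from the +3 ion. For each element: B³⁺ is the bare [He] core; Si³⁺ still has 1 valence electron; Mg³⁺ is already 1 electron into the core.
Core electrons are held far more tightly than valence electrons, so Mg and B top the IE_4 order.
The numbers (kJ/mol): B 25026, Si 4356, Mg 10543.
Hence IE_4: Si < Mg < B.

Si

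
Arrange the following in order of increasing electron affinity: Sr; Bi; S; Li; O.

Sr < Li < Bi < O < S

Li is in period 2, group 1; O is in period 2, group 16; S is in period 3, group 16; Sr is in period 5, group 2; Bi is in period 6, group 15.
Electron affinity generally becomes more exothermic across a period toward the halogens and less exothermic down a group.
Here both period and group differ, so the two effects have to be weighed against each other.
Li > Sr: the two effects oppose for this pair; the down-group effect wins (60 vs 5 kJ/mol).
Bi > Li: the two effects oppose for this pair; the across-period effect wins (91 vs 60 kJ/mol).
O > Bi: relative to Bi, both the across-period and down-group shifts push O's electron affinity up.
S > O: this pair runs against the simple trend — see the exception note.
Note the exception: S has a higher electron affinity than O, contrary to the simple trend — the compact 2p subshell of O repels the added electron more than S's larger 3p does.
Approximate values (kJ/mol): Li 60, O 141, S 200, Sr 5, Bi 91.
So from lowest to highest: Sr < Li < Bi < O < S.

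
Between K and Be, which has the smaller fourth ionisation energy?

K

IE_4 is the cost of taking one more electron from the +3 cation: K³⁺ is already 2 electrons into the core; Be³⁺ is already 1 electron into the core.
All of these are removing an electron from a noble-gas core or deeper; the smaller core (lower principal quantum number) is held far more tightly, and within a period the higher nuclear charge binds the same core more tightly.
Tabulated IE_4 (kJ/mol): K 5877, Be 21007.
Overall IE_4 order: K < Be.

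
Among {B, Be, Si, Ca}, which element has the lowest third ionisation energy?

Si

IE_3 is the cost of taking one more electron from the +2 cation: B²⁺ still has 1 valence electron; Be²⁺ is the bare [He] core; Si²⁺ still has 2 valence electrons; Ca²⁺ is the bare [Ar] core.
Breaking into a closed-shell core is much more expensive than removing a leftover valence electron — Ca and Be have the largest IE_3 here.
Valence configurations: B²⁺ [He]2s¹, Si²⁺ [Ne]3s².
Approximate IE_3 values (kJ/mol): B 3660, Be 14849, Si 3232, Ca 4912.
Hence IE_3: Si < B < Ca < Be.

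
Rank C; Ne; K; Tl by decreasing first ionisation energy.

Ne, C, Tl, K

C is in period 2, group 14; Ne is in period 2, group 18; K is in period 4, group 1; Tl is in period 6, group 13.
Across a period the outer electron is held more tightly (higher IE₁); down a group it sits in a higher shell, more shielded, and comes off more easily.
Here both period and group differ, so the two effects have to be weighed against each other.
Tl > K: the two effects oppose for this pair; the across-period effect wins (589 vs 419 kJ/mol).
C > Tl: relative to Tl, both the across-period and down-group shifts push C's first ionization energy up.
Ne > C: both are in period 2; the period trend gives Ne the larger value.
For reference (kJ/mol): C 1086, Ne 2081, K 419, Tl 589.
So from highest to lowest: Ne > C > Tl > K.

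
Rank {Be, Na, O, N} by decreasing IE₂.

Na, O, N, Be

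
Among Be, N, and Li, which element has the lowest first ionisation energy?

Li

Li is in period 2, group 1; Be is in period 2, group 2; N is in period 2, group 15.
Across a period the outer electron is held more tightly (higher IE₁); down a group it sits in a higher shell, more shielded, and comes off more easily.
All lie in period 2, so first ionization energy increases left to right.
The lowest first ionisation energy among these belongs to Li.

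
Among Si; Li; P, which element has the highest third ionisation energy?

Li

The third ionization energy removes an electron from the +2 ion. For each element: Si²⁺ still has 2 valence electrons; Li²⁺ is already 1 electron into the core; P²⁺ still has 3 valence electrons.
Breaking into a closed-shell core is much more expensive than removing a leftover valence electron — Li has the largest IE_3 here.
Valence configurations: Si²⁺ [Ne]3s², P²⁺ [Ne]3s²3p¹.
P²⁺ loses a lone 3p electron whereas Si²⁺ must break into a filled 3s² pair, so IE_3(Si) > IE_3(P) even though P has the higher nuclear charge.
Approximate IE_3 values (kJ/mol): Si 3232, Li 11815, P 2914.
Overall IE_3 order: P < Si < Li.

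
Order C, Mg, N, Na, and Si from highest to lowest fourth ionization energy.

Mg > Na > N > C > Si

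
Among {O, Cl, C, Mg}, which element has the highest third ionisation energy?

Consider each +2 ion: O²⁺ still has 4 valence electrons; Cl²⁺ still has 5 valence electrons; C²⁺ still has 2 valence electrons; Mg²⁺ is the bare [Ne] core.
Core electrons are held far more tightly than valence electrons, so Mg tops the IE_3 order.
Valence configurations: O²⁺ [He]2s²2p², Cl²⁺ [Ne]3s²3p³, C²⁺ [He]2s².
Approximate IE_3 values (kJ/mol): O 5300, Cl 3822, C 4620, Mg 7733.
Hence IE_3: Cl < C < O < Mg.

Mg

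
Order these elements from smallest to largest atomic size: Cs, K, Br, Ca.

Br < Ca < K < Cs

K is in period 4, group 1; Ca is in period 4, group 2; Br is in period 4, group 17; Cs is in period 6, group 1.
Moving right in a period, electrons are added to the same shell under a stronger nuclear pull, so atoms get smaller; moving down, a new shell is opened and atoms get larger.
These span different periods and groups, so the two trends combine.
Ca > Br: both are in period 4; the period trend gives Ca the larger value.
K > Ca: K lies to the left of Ca in period 4, so the across-period effect alone puts K larger.
Cs > K: Cs sits below K in group 1, so the down-group effect alone puts Cs larger.
Approximate values (pm): K 196, Ca 171, Br 114, Cs 232.
So from smallest to largest: Br < Ca < K < Cs.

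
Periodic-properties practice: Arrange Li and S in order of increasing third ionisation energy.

S < Li

After 2 electrons have been removed, what remains? Li²⁺ is already 1 electron into the core; S²⁺ still has 4 valence electrons.
Pulling an electron out of a noble-gas core costs far more than removing a remaining valence electron, so Li sits at the high end of IE_3.
Tabulated IE_3 (kJ/mol): Li 11815, S 3357.
Putting it together, IE_3: S < Li.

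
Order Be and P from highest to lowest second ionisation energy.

P, Be

IE_2 is the cost of taking one more electron from the +1 cation: Be⁺ still has 1 valence electron; P⁺ still has 4 valence electrons.
All are still removing valence electrons, so compare the +1 ions as you would atoms: IE_2 generally rises across a period (higher Z_eff) and falls down a group (larger shell), subject to the usual subshell exceptions.
Valence configurations: Be⁺ [He]2s¹, P⁺ [Ne]3s²3p².
Approximate IE_2 values (kJ/mol): Be 1757, P 1907.
So the second ionization energies run Be < P.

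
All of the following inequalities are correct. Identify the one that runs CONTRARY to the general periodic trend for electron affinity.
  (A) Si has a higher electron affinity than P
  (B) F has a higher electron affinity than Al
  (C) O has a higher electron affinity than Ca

(A)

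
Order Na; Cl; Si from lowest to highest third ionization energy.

Si < Cl < Na

The third ionization energy removes an electron from the +2 ion. For each element: Na²⁺ is already 1 electron into the core; Cl²⁺ still has 5 valence electrons; Si²⁺ still has 2 valence electrons.
Pulling an electron out of a noble-gas core costs far more than removing a remaining valence electron, so Na sits at the high end of IE_3.
Valence configurations: Cl²⁺ [Ne]3s²3p³, Si²⁺ [Ne]3s².
The numbers (kJ/mol): Na 6910, Cl 3822, Si 3232.
Overall IE_3 order: Si < Cl < Na.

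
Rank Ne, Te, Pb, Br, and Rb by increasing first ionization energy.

Ne is in period 2, group 18; Br is in period 4, group 17; Rb is in period 5, group 1; Te is in period 5, group 16; Pb is in period 6, group 14.
IE₁ increases left→right with effective nuclear charge and decreases top→bottom as the valence shell moves farther out.
These span different periods and groups, so the two trends combine.
Pb > Rb: period and group pull opposite ways; the across-period shift dominates (716 vs 403 kJ/mol).
Te > Pb: relative to Pb, both the across-period and down-group shifts push Te's first ionization energy up.
Br > Te: both effects reinforce here, so Br is clearly the higher of the two.
Ne > Br: relative to Br, both the across-period and down-group shifts push Ne's first ionization energy up.
For reference (kJ/mol): Ne 2081, Br 1140, Rb 403, Te 869, Pb 716.
So from lowest to highest: Rb < Pb < Te < Br < Ne.

Rb < Pb < Te < Br < Ne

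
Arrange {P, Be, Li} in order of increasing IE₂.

Be < P < Li

The second ionization energy removes an electron from the +1 ion. For each element: P⁺ still has 4 valence electrons; Be⁺ still has 1 valence electron; Li⁺ is the bare [He] core.
Breaking into a closed-shell core is much more expensive than removing a leftover valence electron — Li has the largest IE_2 here.
Valence configurations: P⁺ [Ne]3s²3p², Be⁺ [He]2s¹.
Tabulated IE_2 (kJ/mol): P 1907, Be 1757, Li 7298.
Overall IE_2 order: Be < P < Li.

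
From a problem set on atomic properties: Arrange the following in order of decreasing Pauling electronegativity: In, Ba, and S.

S > In > Ba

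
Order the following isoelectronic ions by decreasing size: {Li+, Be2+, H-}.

All of these have 2 electrons, so size is governed by nuclear charge alone: the more protons, the stronger the pull on the same electron cloud, and the smaller the ion.
Nuclear charges: Be2+ (Z=4), Li+ (Z=3), H- (Z=1).
Largest to smallest: H- > Li+ > Be2+.

H- > Li+ > Be2+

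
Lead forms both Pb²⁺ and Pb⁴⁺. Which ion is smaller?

Pb⁴⁺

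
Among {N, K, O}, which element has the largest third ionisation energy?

After 2 electrons have been removed, what remains? N²⁺ still has 3 valence electrons; K²⁺ is already 1 electron into the core; O²⁺ still has 4 valence electrons.
Usually core removal costs more than valence removal, but here the competition is close: a tightly held n=2 valence electron can cost more to remove than an n=3 core electron, so the actual values have to decide it.
Valence configurations: N²⁺ [He]2s²2p¹, O²⁺ [He]2s²2p².
Approximate IE_3 values (kJ/mol): N 4578, K 4420, O 5300.
Hence IE_3: K < N < O.

O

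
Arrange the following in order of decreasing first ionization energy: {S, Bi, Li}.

Li is in period 2, group 1; S is in period 3, group 16; Bi is in period 6, group 15.
IE₁ increases left→right with effective nuclear charge and decreases top→bottom as the valence shell moves farther out.
Neither a single period nor a single group — weigh both effects.
Bi > Li: the two effects oppose for this pair; the across-period effect wins (703 vs 520 kJ/mol).
S > Bi: relative to Bi, both the across-period and down-group shifts push S's first ionization energy up.
Approximate values (kJ/mol): Li 520, S 1000, Bi 703.
So from highest to lowest: S > Bi > Li.

S > Bi > Li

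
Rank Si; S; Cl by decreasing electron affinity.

Si is in period 3, group 14; S is in period 3, group 16; Cl is in period 3, group 17.
EA tends to increase across a period and decrease down a group, though the pattern is less regular than for IE or radius.
All lie in period 3, so electron affinity increases left to right.
So from highest to lowest: Cl > S > Si.

Cl > S > Si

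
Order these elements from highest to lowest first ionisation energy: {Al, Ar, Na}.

Na is in period 3, group 1; Al is in period 3, group 13; Ar is in period 3, group 18.
Across a period the outer electron is held more tightly (higher IE₁); down a group it sits in a higher shell, more shielded, and comes off more easily.
All lie in period 3, so first ionization energy increases left to right.
So from highest to lowest: Ar > Al > Na.

Ar, Al, Na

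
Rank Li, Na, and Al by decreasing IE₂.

Li > Na > Al

After 1 electron has been removed, what remains? Li⁺ is the bare [He] core; Na⁺ is the bare [Ne] core; Al⁺ still has 2 valence electrons.
Core electrons are held far more tightly than valence electrons, so Na and Li top the IE_2 order.
The numbers (kJ/mol): Li 7298, Na 4562, Al 1817.
So the second ionization energies run Al < Na < Li.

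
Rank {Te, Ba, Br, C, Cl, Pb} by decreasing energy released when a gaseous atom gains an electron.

Cl > Br > Te > C > Pb > Ba

C is in period 2, group 14; Cl is in period 3, group 17; Br is in period 4, group 17; Te is in period 5, group 16; Ba is in period 6, group 2; Pb is in period 6, group 14.
Electron affinity generally becomes more exothermic across a period toward the halogens and less exothermic down a group.
These span different periods and groups, so the two trends combine.
Pb > Ba: Pb lies to the right of Ba in period 6, so the across-period effect alone puts Pb higher.
C > Pb: they share group 14; the group trend gives C the larger value.
Te > C: period and group pull opposite ways; the across-period shift dominates (190 vs 122 kJ/mol).
Br > Te: both effects reinforce here, so Br is clearly the higher of the two.
Cl > Br: they share group 17; the group trend gives Cl the larger value.
Approximate values (kJ/mol): C 122, Cl 349, Br 325, Te 190, Ba 14, Pb 35.
So from highest to lowest: Cl > Br > Te > C > Pb > Ba.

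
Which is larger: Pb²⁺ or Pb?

Forming Pb²⁺ removes 2 electrons from Pb. Fewer electrons for the same nuclear charge means less shielding and a higher Z_eff on the remaining electrons.
A cation is smaller than its parent atom: Pb²⁺ < Pb.

Pb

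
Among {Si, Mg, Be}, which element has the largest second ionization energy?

Be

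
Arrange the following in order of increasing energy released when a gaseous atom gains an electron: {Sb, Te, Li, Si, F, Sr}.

Sr < Li < Sb < Si < Te < F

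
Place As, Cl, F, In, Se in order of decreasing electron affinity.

F is in period 2, group 17; Cl is in period 3, group 17; As is in period 4, group 15; Se is in period 4, group 16; In is in period 5, group 13.
Electron affinity generally becomes more exothermic across a period toward the halogens and less exothermic down a group.
Here both period and group differ, so the two effects have to be weighed against each other.
As > In: relative to In, both the across-period and down-group shifts push As's electron affinity up.
Se > As: Se lies to the right of As in period 4, so the across-period effect alone puts Se higher.
F > Se: both effects reinforce here, so F is clearly the higher of the two.
Cl > F: this pair runs against the simple trend — see the exception note.
Note the exception: Cl has a higher electron affinity than F, contrary to the simple trend — F's small 2p subshell makes the incoming electron feel strong e⁻–e⁻ repulsion, so Cl actually releases more energy on gaining an electron.
For reference (kJ/mol): F 328, Cl 349, As 78, Se 195, In 29.
So from highest to lowest: Cl > F > Se > As > In.

Cl, F, Se, As, In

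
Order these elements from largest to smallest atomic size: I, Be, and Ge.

Be is in period 2, group 2; Ge is in period 4, group 14; I is in period 5, group 17.
Moving right in a period, electrons are added to the same shell under a stronger nuclear pull, so atoms get smaller; moving down, a new shell is opened and atoms get larger.
Here both period and group differ, so the two effects have to be weighed against each other.
Ge > Be: period and group pull opposite ways; the down-group shift dominates (121 vs 102 pm).
I > Ge: the two effects oppose for this pair; the down-group effect wins (133 vs 121 pm).
For reference (pm): Be 102, Ge 121, I 133.
So from largest to smallest: I > Ge > Be.

I, Ge, Be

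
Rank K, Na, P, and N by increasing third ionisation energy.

After 2 electrons have been removed, what remains? K²⁺ is already 1 electron into the core; Na²⁺ is already 1 electron into the core; P²⁺ still has 3 valence electrons; N²⁺ still has 3 valence electrons.
Usually core removal costs more than valence removal, but here the competition is close: a tightly held n=2 valence electron can cost more to remove than an n=3 core electron, so the actual values have to decide it.
Valence configurations: P²⁺ [Ne]3s²3p¹, N²⁺ [He]2s²2p¹.
The numbers (kJ/mol): K 4420, Na 6910, P 2914, N 4578.
So the third ionization energies run P < K < N < Na.

P, K, N, Na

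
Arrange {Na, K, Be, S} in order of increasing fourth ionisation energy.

S, K, Na, Be

Consider each +3 ion: Na³⁺ is already 2 electrons into the core; K³⁺ is already 2 electrons into the core; Be³⁺ is already 1 electron into the core; S³⁺ still has 3 valence electrons.
Pulling an electron out of a noble-gas core costs far more than removing a remaining valence electron, so K, Na and Be sit at the high end of IE_4.
Approximate IE_4 values (kJ/mol): Na 9543, K 5877, Be 21007, S 4556.
Hence IE_4: S < K < Na < Be.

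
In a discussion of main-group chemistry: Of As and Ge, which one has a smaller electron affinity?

As

Ge is in period 4, group 14; As is in period 4, group 15.
Adding an electron releases more energy for atoms nearer the top right (short of the noble gases).
All lie in period 4; the across-period trend (electron affinity increases left to right) applies, with the exception below.
Note the exception: Ge has a higher electron affinity than As, contrary to the simple trend — adding an electron to As's half-filled 4p³ is unfavourable, so Ge (4p²) has the more exothermic EA.
For reference (kJ/mol): Ge 119, As 78.
So As has the smaller electron affinity (As < Ge).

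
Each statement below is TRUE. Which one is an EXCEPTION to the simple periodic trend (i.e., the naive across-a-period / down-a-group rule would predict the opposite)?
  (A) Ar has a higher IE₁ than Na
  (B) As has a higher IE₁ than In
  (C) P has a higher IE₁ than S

(C)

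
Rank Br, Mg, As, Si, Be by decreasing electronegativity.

Atoms toward the upper right of the periodic table pull bonding electrons most strongly.
Here both period and group differ, so the two effects have to be weighed against each other.
Be > Mg: they share group 2; the group trend gives Be the larger value.
Si > Be: period and group pull opposite ways; the across-period shift dominates (1.90 vs 1.57).
As > Si: period and group pull opposite ways; the across-period shift dominates (2.18 vs 1.90).
Br > As: both are in period 4; the period trend gives Br the larger value.
For reference (Pauling): Be 1.57, Mg 1.31, Si 1.90, As 2.18, Br 2.96.
So from highest to lowest: Br > As > Si > Be > Mg.

Br > As > Si > Be > Mg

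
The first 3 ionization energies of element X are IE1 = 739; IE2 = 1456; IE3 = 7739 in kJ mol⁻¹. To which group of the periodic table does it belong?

Look for the largest jump between consecutive ionization energies: IE3/IE2 ≈ 5.3, far larger than any earlier ratio.
That jump marks the point where a core electron is being removed. So the atom has 2 valence electrons.
A main-group element with 2 valence electrons is in group 2.

Group 2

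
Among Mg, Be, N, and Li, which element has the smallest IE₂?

Mg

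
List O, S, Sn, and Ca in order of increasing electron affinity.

Ca < Sn < O < S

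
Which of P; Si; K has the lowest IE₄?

Si

IE_4 is the cost of taking one more electron from the +3 cation: P³⁺ still has 2 valence electrons; Si³⁺ still has 1 valence electron; K³⁺ is already 2 electrons into the core.
Breaking into a closed-shell core is much more expensive than removing a leftover valence electron — K has the largest IE_4 here.
Valence configurations: P³⁺ [Ne]3s², Si³⁺ [Ne]3s¹.
Tabulated IE_4 (kJ/mol): P 4964, Si 4356, K 5877.
So the fourth ionization energies run Si < P < K.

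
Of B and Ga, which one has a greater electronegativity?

B

Smaller atoms with higher effective nuclear charge are more electronegative.
All are in group 13, so electronegativity increases up the group.
So B has the greater electronegativity (B > Ga).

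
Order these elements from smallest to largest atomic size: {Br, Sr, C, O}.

O < C < Br < Sr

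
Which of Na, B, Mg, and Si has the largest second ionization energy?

After 1 electron has been removed, what remains? Na⁺ is the bare [Ne] core; B⁺ still has 2 valence electrons; Mg⁺ still has 1 valence electron; Si⁺ still has 3 valence electrons.
Core electrons are held far more tightly than valence electrons, so Na tops the IE_2 order.
Valence configurations: B⁺ [He]2s², Mg⁺ [Ne]3s¹, Si⁺ [Ne]3s²3p¹.
The numbers (kJ/mol): Na 4562, B 2427, Mg 1451, Si 1577.
Putting it together, IE_2: Mg < Si < B < Na.

Na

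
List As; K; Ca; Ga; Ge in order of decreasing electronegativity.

As > Ge > Ga > Ca > K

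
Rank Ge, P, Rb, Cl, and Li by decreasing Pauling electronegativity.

Cl, P, Ge, Li, Rb

Li is in period 2, group 1; P is in period 3, group 15; Cl is in period 3, group 17; Ge is in period 4, group 14; Rb is in period 5, group 1.
Smaller atoms with higher effective nuclear charge are more electronegative.
These span different periods and groups, so the two trends combine.
Li > Rb: they share group 1; the group trend gives Li the larger value.
Ge > Li: period and group pull opposite ways; the across-period shift dominates (2.01 vs 0.98).
P > Ge: both effects reinforce here, so P is clearly the higher of the two.
Cl > P: Cl lies to the right of P in period 3, so the across-period effect alone puts Cl higher.
Approximate values (Pauling): Li 0.98, P 2.19, Cl 3.16, Ge 2.01, Rb 0.82.
So from highest to lowest: Cl > P > Ge > Li > Rb.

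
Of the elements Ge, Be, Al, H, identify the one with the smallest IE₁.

H is in period 1, group 1; Be is in period 2, group 2; Al is in period 3, group 13; Ge is in period 4, group 14.
First ionization energy rises across a period (greater Z_eff holds electrons more tightly) and falls down a group (valence electrons are farther from the nucleus).
These sit on a diagonal, where the across-period and down-group effects partly cancel.
Ge > Al: the two effects oppose for this pair; the across-period effect wins (762 vs 578 kJ/mol).
Be > Ge: the two effects oppose for this pair; the down-group effect wins (900 vs 762 kJ/mol).
H > Be: the two effects oppose for this pair; the down-group effect wins (1312 vs 900 kJ/mol).
For reference (kJ/mol): H 1312, Be 900, Al 578, Ge 762.
The smallest IE₁ among these belongs to Al.

Al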